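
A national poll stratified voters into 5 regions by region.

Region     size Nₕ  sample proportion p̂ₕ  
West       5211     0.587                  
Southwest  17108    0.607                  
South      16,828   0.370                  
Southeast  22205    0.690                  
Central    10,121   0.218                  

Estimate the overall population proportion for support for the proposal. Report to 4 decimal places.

0.5204

N = 5211 + 17108 + 16828 + 22205 + 10121 = 71473.
Overall proportion = Σ (Nₕ/N)·p̂ₕ.
Σ Nₕp̂ₕ = 3058.857 + 10384.556 + 6226.36 + 15321.45 + 2206.378 = 37197.601.
37197.601 / 71473 = 0.520443... → 0.5204.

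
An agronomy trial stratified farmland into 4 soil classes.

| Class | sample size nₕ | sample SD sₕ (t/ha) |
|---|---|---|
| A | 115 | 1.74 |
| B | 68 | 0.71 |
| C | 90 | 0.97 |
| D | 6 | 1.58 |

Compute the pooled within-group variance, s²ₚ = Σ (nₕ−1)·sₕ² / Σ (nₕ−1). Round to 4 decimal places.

1.7278

A: (115−1)·1.74² = 114·3.0276 = 345.1464
B: (68−1)·0.71² = 67·0.5041 = 33.7747
C: (90−1)·0.97² = 89·0.9409 = 83.7401
D: (6−1)·1.58² = 5·2.4964 = 12.482
Numerator = 475.1432; denominator = Σ(nₕ−1) = 275.
s²ₚ = 475.1432/275 = 1.727793... → 1.7278.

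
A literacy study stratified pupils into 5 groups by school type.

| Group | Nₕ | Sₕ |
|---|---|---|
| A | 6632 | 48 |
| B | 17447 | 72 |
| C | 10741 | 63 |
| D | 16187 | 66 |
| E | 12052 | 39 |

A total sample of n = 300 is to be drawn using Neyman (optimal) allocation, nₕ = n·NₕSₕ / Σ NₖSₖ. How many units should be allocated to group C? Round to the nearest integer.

Σ NₕSₕ = 6632·48 + 17447·72 + 10741·63 + 16187·66 + 12052·39 = 3789573.
Share for C: 676683/3789573 = 0.17856.
n_C = 300 × 0.17856 = 53.569... → 54.

54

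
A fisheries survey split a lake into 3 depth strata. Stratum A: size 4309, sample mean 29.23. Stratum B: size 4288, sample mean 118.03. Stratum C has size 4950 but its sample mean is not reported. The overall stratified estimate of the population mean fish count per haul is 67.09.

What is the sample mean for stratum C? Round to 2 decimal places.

55.92

Σ Nₕx̄ₕ = N·μ, so 4950·x̄_C = 13547·67.09 − (4309·29.23 + 4288·118.03).
= 908868.23 − 632064.71 = 276803.52.
x̄_C = 276803.52 / 4950 = 55.9199... → 55.92.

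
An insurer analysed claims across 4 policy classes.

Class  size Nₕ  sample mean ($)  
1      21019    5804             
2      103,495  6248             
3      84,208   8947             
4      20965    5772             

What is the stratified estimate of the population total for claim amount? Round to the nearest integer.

Estimate total by summing Nₕ·x̄ₕ over strata.
21019·5804 + 103495·6248 + 84208·8947 + 20965·5772 = 121994276 + 646636760 + 753408976 + 121009980 = 1643049992.

1643049992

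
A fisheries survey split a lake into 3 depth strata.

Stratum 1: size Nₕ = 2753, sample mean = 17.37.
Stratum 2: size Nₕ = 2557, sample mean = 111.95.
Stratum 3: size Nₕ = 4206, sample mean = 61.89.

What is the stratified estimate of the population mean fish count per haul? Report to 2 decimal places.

N = 2753 + 2557 + 4206 = 9516.
Overall mean = Σ (Nₕ/N)·x̄ₕ — weight by population share, not a simple average.
Σ Nₕx̄ₕ = 2753·17.37 + 2557·111.95 + 4206·61.89 = 47819.61 + 286256.15 + 260309.34 = 594385.1.
Divide by N: 594385.1 / 9516 = 62.4617... → 62.46.

62.46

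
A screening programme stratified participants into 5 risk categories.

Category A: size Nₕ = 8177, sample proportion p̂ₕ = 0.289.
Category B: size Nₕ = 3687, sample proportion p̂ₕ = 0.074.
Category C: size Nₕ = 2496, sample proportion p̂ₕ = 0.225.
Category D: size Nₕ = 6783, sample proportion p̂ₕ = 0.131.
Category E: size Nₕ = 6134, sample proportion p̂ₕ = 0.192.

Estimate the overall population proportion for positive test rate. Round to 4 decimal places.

N = 8177 + 3687 + 2496 + 6783 + 6134 = 27277.
Overall proportion = Σ (Nₕ/N)·p̂ₕ.
Σ Nₕp̂ₕ = 2363.153 + 272.838 + 561.6 + 888.573 + 1177.728 = 5263.892.
5263.892 / 27277 = 0.192979... → 0.1930.

0.1930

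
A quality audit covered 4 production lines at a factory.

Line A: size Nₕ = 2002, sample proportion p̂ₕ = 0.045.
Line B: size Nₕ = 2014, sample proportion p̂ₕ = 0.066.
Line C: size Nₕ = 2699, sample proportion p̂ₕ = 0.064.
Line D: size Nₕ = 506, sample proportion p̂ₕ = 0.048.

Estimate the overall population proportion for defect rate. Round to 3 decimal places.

Wₕ = Nₕ/N with N = 7221: 0.2772, 0.2789, 0.3738, 0.0701.
p̂_st = 0.2772·0.045 + 0.2789·0.066 + 0.3738·0.064 + 0.0701·0.048 ≈ 0.05817... → 0.058.

0.058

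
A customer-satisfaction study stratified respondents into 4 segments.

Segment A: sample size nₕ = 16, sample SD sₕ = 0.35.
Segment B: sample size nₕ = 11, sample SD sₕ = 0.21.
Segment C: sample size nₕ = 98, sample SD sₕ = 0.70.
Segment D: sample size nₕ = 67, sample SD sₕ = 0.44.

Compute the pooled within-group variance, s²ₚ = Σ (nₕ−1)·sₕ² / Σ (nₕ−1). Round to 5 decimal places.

0.33290

Degrees of freedom: 15 + 10 + 97 + 66 = 188.
Σ(nₕ−1)sₕ² = 15·0.1225 + 10·0.0441 + 97·0.49 + 66·0.1936 = 62.5861.
s²ₚ = 62.5861 / 188 = 0.3329048... → 0.33290.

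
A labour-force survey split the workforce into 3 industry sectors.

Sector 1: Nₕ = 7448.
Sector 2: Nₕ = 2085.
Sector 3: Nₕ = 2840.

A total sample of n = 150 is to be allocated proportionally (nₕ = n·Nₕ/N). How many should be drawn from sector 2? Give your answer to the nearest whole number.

25

N = 7448 + 2085 + 2840 = 12373.
n_2 = 150·2085/12373 = 25.277... → 25.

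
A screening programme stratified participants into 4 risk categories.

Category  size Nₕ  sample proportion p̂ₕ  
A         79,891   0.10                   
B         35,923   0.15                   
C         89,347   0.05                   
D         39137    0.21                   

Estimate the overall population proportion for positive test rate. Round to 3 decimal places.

Wₕ = Nₕ/N with N = 244298: 0.3270, 0.1470, 0.3657, 0.1602.
p̂_st = 0.3270·0.10 + 0.1470·0.15 + 0.3657·0.05 + 0.1602·0.21 ≈ 0.10669... → 0.107.

0.107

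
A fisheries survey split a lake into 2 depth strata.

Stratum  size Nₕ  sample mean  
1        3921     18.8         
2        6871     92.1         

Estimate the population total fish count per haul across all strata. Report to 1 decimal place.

1: 3921·18.8 = 73714.8
2: 6871·92.1 = 632819.1
τ̂ = Σ Nₕx̄ₕ = 706533.9.

706533.9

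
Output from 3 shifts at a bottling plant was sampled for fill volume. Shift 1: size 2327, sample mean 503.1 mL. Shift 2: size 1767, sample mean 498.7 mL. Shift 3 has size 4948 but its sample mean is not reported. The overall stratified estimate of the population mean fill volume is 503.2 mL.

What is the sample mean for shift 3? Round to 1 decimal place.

N = 2327 + 1767 + 4948 = 9042.
Overall total = μ·N = 503.2·9042 = 4549934.4.
Subtract the known strata: 2327·503.1 + 1767·498.7 = 2051916.6.
Remaining total for shift 3: 4549934.4 − 2051916.6 = 2498017.8.
Divide by its size: 2498017.8 / 4948 = 504.854... → 504.9.

504.9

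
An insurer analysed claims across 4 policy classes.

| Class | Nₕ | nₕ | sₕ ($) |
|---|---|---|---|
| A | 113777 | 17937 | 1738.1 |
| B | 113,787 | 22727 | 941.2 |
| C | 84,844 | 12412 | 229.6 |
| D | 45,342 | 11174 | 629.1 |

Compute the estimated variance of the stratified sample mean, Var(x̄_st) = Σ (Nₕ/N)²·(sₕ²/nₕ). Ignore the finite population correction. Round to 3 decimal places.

21.786

N = 357750; Wₕ = Nₕ/N.
class A: (113777/357750)²·1738.1²/17937 = 17.035284
class B: (113787/357750)²·941.2²/22727 = 3.943190
class C: (84844/357750)²·229.6²/12412 = 0.238883
class D: (45342/357750)²·629.1²/11174 = 0.568948
Sum = 21.786306 → 21.786.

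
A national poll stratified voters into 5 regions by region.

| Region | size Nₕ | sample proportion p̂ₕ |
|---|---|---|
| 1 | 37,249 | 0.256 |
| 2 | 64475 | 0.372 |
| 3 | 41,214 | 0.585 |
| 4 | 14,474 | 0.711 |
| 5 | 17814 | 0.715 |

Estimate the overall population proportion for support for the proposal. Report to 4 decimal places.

0.4603

Wₕ = Nₕ/N with N = 175226: 0.2126, 0.3680, 0.2352, 0.0826, 0.1017.
p̂_st = 0.2126·0.256 + 0.3680·0.372 + 0.2352·0.585 + 0.0826·0.711 + 0.1017·0.715 ≈ 0.460312... → 0.4603.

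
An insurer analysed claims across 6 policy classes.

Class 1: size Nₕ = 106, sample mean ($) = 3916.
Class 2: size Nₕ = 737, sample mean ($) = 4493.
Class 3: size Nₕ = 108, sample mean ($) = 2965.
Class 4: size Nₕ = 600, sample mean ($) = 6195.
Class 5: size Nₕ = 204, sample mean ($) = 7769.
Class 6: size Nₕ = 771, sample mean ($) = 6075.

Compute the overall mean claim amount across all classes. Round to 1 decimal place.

5555.2

N = 106 + 737 + 108 + 600 + 204 + 771 = 2526.
The stratified mean weights each stratum mean by its population share Nₕ/N.
Σ Nₕx̄ₕ = 106·3916 + 737·4493 + 108·2965 + 600·6195 + 204·7769 + 771·6075 = 415096 + 3311341 + 320220 + 3717000 + 1584876 + 4683825 = 14032358.
Divide by N: 14032358 / 2526 = 5555.169... → 5555.2.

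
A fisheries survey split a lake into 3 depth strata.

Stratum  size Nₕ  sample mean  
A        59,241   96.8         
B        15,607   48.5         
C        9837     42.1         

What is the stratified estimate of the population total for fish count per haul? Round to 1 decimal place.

A: 59241·96.8 = 5734528.8
B: 15607·48.5 = 756939.5
C: 9837·42.1 = 414137.7
τ̂ = Σ Nₕx̄ₕ = 6905606.0.

6905606.0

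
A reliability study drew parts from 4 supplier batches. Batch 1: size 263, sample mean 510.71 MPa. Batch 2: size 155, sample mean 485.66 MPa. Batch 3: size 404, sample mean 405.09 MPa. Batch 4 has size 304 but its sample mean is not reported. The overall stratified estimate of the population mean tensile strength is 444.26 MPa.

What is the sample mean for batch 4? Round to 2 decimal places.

Σ Nₕx̄ₕ = N·μ, so 304·x̄_4 = 1126·444.26 − (263·510.71 + 155·485.66 + 404·405.09).
= 500236.76 − 373250.39 = 126986.37.
x̄_4 = 126986.37 / 304 = 417.7183... → 417.72.

417.72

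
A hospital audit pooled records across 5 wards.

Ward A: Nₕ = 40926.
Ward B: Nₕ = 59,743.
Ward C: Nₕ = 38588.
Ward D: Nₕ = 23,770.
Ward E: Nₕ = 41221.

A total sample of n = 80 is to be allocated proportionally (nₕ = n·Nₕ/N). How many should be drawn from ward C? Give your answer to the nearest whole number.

N = 40926 + 59743 + 38588 + 23770 + 41221 = 204248.
n_C = 80·38588/204248 = 15.114... → 15.

15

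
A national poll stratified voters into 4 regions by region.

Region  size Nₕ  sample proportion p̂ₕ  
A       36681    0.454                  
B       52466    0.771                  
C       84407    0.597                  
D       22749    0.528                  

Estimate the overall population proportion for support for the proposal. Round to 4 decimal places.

N = 36681 + 52466 + 84407 + 22749 = 196303.
Overall proportion = Σ (Nₕ/N)·p̂ₕ.
Σ Nₕp̂ₕ = 16653.174 + 40451.286 + 50390.979 + 12011.472 = 119506.911.
119506.911 / 196303 = 0.608788... → 0.6088.

0.6088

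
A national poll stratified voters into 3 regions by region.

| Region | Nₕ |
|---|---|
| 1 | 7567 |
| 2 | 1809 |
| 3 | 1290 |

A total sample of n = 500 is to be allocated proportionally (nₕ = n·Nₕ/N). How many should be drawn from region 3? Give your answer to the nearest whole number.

60

Share of region 3 = 1290/10666 = 0.12095.
Allocate 500 × 0.12095 = 60.473... → 60.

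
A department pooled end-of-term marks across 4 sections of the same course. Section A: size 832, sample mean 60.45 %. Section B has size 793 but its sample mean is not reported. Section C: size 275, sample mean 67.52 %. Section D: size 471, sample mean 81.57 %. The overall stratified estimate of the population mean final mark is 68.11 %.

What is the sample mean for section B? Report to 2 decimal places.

N = 832 + 793 + 275 + 471 = 2371.
Overall total = μ·N = 68.11·2371 = 161488.81.
Subtract the known strata: 832·60.45 + 275·67.52 + 471·81.57 = 107281.87.
Remaining total for section B: 161488.81 − 107281.87 = 54206.94.
Divide by its size: 54206.94 / 793 = 68.3568... → 68.36.

68.36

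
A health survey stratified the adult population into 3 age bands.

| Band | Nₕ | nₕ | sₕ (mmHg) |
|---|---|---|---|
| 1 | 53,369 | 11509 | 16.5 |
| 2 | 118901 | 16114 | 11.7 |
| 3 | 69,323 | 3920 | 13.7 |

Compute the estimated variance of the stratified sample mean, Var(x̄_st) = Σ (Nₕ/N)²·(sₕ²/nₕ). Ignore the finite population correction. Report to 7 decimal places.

N = 241593. Term for each stratum: Wₕ²sₕ²/nₕ.
Var(x̄_st) = 0.0011543559 + 0.0020576461 + 0.0039422219 = 0.0071542240 → 0.0071542.

0.0071542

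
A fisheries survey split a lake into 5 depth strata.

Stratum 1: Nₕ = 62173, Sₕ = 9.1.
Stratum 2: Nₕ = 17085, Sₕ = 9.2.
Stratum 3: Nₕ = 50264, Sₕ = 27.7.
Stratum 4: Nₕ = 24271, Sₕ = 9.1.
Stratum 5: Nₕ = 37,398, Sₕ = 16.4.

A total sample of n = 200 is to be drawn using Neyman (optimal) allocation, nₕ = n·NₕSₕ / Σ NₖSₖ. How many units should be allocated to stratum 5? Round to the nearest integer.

42

Σ NₕSₕ = 62173·9.1 + 17085·9.2 + 50264·27.7 + 24271·9.1 + 37398·16.4 = 2949462.4.
Share for 5: 613327.2/2949462.4 = 0.20795.
n_5 = 200 × 0.20795 = 41.589... → 42.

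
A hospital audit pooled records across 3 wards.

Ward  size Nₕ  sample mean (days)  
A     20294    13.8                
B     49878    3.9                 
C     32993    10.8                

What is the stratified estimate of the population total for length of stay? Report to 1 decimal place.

Population total = Σ Nₕ·x̄ₕ (each stratum's size times its mean).
20294·13.8 + 49878·3.9 + 32993·10.8 = 280057.2 + 194524.2 + 356324.4 = 830905.8.

830905.8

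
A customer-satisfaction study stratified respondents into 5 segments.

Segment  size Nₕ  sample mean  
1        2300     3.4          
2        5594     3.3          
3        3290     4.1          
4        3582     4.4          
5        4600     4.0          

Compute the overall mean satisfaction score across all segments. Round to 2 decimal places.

x̄_st = (Σ Nₕx̄ₕ) / (Σ Nₕ) = (2300·3.4 + 5594·3.3 + 3290·4.1 + 3582·4.4 + 4600·4.0) / 19366
= 73930 / 19366 = 3.8175... → 3.82.

3.82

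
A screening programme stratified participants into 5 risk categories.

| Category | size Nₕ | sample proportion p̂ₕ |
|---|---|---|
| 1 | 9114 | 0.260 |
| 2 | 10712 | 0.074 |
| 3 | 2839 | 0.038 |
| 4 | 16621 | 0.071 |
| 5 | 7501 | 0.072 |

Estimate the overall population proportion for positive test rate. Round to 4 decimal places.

Wₕ = Nₕ/N with N = 46787: 0.1948, 0.2290, 0.0607, 0.3552, 0.1603.
p̂_st = 0.1948·0.260 + 0.2290·0.074 + 0.0607·0.038 + 0.3552·0.071 + 0.1603·0.072 ≈ 0.106662... → 0.1067.

0.1067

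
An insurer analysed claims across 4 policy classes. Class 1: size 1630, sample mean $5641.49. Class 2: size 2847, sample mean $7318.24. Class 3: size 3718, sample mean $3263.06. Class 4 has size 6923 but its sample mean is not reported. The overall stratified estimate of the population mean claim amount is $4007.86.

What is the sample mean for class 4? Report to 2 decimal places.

Σ Nₕx̄ₕ = N·μ, so 6923·x̄_4 = 15118·4007.86 − (1630·5641.49 + 2847·7318.24 + 3718·3263.06).
= 60590827.48 − 42162715.06 = 18428112.42.
x̄_4 = 18428112.42 / 6923 = 2661.8680... → 2661.87.

2661.87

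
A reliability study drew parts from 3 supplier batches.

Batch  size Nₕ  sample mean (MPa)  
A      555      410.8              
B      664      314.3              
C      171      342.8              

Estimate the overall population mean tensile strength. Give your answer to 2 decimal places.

x̄_st = (Σ Nₕx̄ₕ) / (Σ Nₕ) = (555·410.8 + 664·314.3 + 171·342.8) / 1390
= 495308 / 1390 = 356.3367... → 356.34.

356.34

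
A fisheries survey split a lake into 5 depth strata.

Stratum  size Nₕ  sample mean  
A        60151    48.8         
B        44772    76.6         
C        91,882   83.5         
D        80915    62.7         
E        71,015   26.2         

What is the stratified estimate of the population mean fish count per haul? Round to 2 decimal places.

x̄_st = (Σ Nₕx̄ₕ) / (Σ Nₕ) = (60151·48.8 + 44772·76.6 + 91882·83.5 + 80915·62.7 + 71015·26.2) / 348735
= 20971014.5 / 348735 = 60.1345... → 60.13.

60.13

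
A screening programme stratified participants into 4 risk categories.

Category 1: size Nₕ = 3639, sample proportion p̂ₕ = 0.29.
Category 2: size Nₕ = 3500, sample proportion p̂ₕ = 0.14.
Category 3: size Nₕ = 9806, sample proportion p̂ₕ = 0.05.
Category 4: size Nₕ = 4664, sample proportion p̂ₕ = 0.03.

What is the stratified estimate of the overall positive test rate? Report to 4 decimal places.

0.1007

Wₕ = Nₕ/N with N = 21609: 0.1684, 0.1620, 0.4538, 0.2158.
p̂_st = 0.1684·0.29 + 0.1620·0.14 + 0.4538·0.05 + 0.2158·0.03 ≈ 0.100677... → 0.1007.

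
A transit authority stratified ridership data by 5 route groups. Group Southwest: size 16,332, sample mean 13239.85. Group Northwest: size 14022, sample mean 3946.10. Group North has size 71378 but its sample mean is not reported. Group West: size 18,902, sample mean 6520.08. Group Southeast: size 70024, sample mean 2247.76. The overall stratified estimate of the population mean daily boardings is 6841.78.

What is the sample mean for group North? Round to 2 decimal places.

10538.75

N = 16332 + 14022 + 71378 + 18902 + 70024 = 190658.
Overall total = μ·N = 6841.78·190658 = 1304440091.24.
Subtract the known strata: 16332·13239.85 + 14022·3946.10 + 18902·6520.08 + 70024·2247.76 = 552205142.8.
Remaining total for group North: 1304440091.24 − 552205142.8 = 752234948.44.
Divide by its size: 752234948.44 / 71378 = 10538.7507... → 10538.75.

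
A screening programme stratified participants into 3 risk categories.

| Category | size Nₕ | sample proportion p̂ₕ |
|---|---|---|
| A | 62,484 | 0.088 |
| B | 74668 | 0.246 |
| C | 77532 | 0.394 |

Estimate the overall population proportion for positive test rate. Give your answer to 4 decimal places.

0.2535

Wₕ = Nₕ/N with N = 214684: 0.2911, 0.3478, 0.3611.
p̂_st = 0.2911·0.088 + 0.3478·0.246 + 0.3611·0.394 ≈ 0.253463... → 0.2535.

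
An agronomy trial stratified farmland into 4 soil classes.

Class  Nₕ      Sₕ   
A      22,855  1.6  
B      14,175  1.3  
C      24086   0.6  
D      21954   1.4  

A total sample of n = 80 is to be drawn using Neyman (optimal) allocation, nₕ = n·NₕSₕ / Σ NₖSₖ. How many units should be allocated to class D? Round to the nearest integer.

Σ NₕSₕ = 22855·1.6 + 14175·1.3 + 24086·0.6 + 21954·1.4 = 100182.7.
Share for D: 30735.6/100182.7 = 0.30680.
n_D = 80 × 0.30680 = 24.544... → 25.

25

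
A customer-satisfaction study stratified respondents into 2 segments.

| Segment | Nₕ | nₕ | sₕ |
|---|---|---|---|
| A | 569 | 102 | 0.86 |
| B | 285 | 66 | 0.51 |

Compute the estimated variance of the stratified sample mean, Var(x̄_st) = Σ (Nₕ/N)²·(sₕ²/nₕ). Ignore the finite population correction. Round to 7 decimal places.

0.0036578

N = 854. Term for each stratum: Wₕ²sₕ²/nₕ.
Var(x̄_st) = 0.0032188855 + 0.0004389049 = 0.0036577903 → 0.0036578.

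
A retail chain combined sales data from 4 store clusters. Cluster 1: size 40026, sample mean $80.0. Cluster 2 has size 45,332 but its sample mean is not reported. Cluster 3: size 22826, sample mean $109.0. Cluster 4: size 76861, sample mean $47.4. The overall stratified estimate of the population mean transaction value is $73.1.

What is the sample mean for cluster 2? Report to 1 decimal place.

Σ Nₕx̄ₕ = N·μ, so 45332·x̄_2 = 185045·73.1 − (40026·80.0 + 22826·109.0 + 76861·47.4).
= 13526789.5 − 9333325.4 = 4193464.1.
x̄_2 = 4193464.1 / 45332 = 92.506... → 92.5.

92.5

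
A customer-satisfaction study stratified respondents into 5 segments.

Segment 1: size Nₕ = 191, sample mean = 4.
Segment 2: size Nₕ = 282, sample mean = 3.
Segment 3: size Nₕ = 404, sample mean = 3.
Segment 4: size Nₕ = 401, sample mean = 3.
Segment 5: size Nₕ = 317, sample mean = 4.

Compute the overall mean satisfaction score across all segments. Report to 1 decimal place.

x̄_st = (Σ Nₕx̄ₕ) / (Σ Nₕ) = (191·4 + 282·3 + 404·3 + 401·3 + 317·4) / 1595
= 5293 / 1595 = 3.318... → 3.3.

3.3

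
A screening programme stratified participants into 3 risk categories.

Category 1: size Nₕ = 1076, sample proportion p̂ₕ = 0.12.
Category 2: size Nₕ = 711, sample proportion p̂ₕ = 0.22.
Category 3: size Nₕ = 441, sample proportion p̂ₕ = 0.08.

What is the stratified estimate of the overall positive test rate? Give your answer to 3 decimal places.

0.144

Wₕ = Nₕ/N with N = 2228: 0.4829, 0.3191, 0.1979.
p̂_st = 0.4829·0.12 + 0.3191·0.22 + 0.1979·0.08 ≈ 0.14399... → 0.144.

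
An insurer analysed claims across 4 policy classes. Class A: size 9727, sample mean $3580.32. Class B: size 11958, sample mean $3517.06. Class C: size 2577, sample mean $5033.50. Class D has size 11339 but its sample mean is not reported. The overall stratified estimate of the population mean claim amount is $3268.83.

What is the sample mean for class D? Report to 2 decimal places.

N = 9727 + 11958 + 2577 + 11339 = 35601.
Overall total = μ·N = 3268.83·35601 = 116373616.83.
Subtract the known strata: 9727·3580.32 + 11958·3517.06 + 2577·5033.50 = 89854105.62.
Remaining total for class D: 116373616.83 − 89854105.62 = 26519511.21.
Divide by its size: 26519511.21 / 11339 = 2338.7875... → 2338.79.

2338.79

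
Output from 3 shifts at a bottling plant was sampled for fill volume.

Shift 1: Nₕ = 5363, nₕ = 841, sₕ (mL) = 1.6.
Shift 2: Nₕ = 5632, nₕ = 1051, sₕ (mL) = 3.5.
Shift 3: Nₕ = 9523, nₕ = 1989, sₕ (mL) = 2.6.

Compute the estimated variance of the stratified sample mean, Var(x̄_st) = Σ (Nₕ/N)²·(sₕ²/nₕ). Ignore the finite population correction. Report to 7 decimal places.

N = 20518; Wₕ = Nₕ/N.
shift 1: (5363/20518)²·1.6²/841 = 0.0002079646
shift 2: (5632/20518)²·3.5²/1051 = 0.0008781903
shift 3: (9523/20518)²·2.6²/1989 = 0.0007321321
Sum = 0.0018182870 → 0.0018183.

0.0018183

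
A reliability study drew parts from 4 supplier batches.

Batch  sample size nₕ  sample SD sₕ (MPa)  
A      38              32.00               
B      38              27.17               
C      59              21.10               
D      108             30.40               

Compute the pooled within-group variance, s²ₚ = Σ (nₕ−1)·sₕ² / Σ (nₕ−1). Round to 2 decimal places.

794.60

A: (38−1)·32.00² = 37·1024 = 37888
B: (38−1)·27.17² = 37·738.2089 = 27313.7293
C: (59−1)·21.10² = 58·445.21 = 25822.18
D: (108−1)·30.40² = 107·924.16 = 98885.12
Numerator = 189909.0293; denominator = Σ(nₕ−1) = 239.
s²ₚ = 189909.0293/239 = 794.5984... → 794.60.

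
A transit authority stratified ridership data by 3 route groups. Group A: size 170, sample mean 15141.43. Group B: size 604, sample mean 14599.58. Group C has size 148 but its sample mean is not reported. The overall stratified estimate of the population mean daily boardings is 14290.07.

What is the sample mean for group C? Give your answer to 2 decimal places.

Σ Nₕx̄ₕ = N·μ, so 148·x̄_C = 922·14290.07 − (170·15141.43 + 604·14599.58).
= 13175444.54 − 11392189.42 = 1783255.12.
x̄_C = 1783255.12 / 148 = 12049.0211... → 12049.02.

12049.02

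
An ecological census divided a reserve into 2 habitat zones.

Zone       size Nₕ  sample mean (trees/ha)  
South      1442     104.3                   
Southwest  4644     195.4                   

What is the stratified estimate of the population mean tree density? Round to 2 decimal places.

173.82

N = 6086; weights Wₕ = Nₕ/N = (0.2369, 0.7631).
x̄_st = Σ Wₕ·x̄ₕ = 0.2369·104.3 + 0.7631·195.4 ≈ 173.8150...
→ 173.82.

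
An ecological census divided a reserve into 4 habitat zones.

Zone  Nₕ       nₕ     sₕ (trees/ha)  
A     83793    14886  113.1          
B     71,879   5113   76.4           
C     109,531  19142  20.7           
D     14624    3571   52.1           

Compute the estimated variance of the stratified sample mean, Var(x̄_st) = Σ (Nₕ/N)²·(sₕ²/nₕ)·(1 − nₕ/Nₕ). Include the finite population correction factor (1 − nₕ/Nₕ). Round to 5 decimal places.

0.13773

N = 279827; Wₕ = Nₕ/N.
zone A: (83793/279827)²·113.1²/14886·(1 − 14886/83793) = 0.06336348
zone B: (71879/279827)²·76.4²/5113·(1 − 5113/71879) = 0.06996633
zone C: (109531/279827)²·20.7²/19142·(1 − 19142/109531) = 0.00283026
zone D: (14624/279827)²·52.1²/3571·(1 − 3571/14624) = 0.00156911
Sum = 0.13772918 → 0.13773.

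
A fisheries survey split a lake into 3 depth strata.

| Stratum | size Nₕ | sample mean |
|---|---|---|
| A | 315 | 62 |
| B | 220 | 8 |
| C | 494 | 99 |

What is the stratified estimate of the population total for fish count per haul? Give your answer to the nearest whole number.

70196

Population total = Σ Nₕ·x̄ₕ (each stratum's size times its mean).
315·62 + 220·8 + 494·99 = 19530 + 1760 + 48906 = 70196.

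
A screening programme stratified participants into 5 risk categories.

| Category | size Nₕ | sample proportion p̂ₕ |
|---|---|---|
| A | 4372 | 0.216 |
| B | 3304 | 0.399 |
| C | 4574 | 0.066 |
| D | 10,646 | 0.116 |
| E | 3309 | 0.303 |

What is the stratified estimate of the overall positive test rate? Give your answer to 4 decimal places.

0.1833

N = 4372 + 3304 + 4574 + 10646 + 3309 = 26205.
Overall proportion = Σ (Nₕ/N)·p̂ₕ.
Σ Nₕp̂ₕ = 944.352 + 1318.296 + 301.884 + 1234.936 + 1002.627 = 4802.095.
4802.095 / 26205 = 0.183251... → 0.1833.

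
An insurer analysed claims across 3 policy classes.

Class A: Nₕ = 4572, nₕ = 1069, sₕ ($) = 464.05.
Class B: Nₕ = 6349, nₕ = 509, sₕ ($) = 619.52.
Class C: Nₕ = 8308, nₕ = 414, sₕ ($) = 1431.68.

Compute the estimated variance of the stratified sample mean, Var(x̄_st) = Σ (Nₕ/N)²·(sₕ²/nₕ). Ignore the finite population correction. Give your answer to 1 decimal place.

1017.8

N = 19229. Term for each stratum: Wₕ²sₕ²/nₕ.
Var(x̄_st) = 11.3881 + 82.2035 + 924.2110 = 1017.8026 → 1017.8.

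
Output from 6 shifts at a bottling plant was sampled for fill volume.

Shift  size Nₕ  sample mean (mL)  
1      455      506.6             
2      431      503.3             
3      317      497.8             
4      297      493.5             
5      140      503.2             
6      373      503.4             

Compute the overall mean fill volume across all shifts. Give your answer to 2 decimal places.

501.75

N = 455 + 431 + 317 + 297 + 140 + 373 = 2013.
Weight each subgroup mean by Nₕ/N and sum.
Σ Nₕx̄ₕ = 455·506.6 + 431·503.3 + 317·497.8 + 297·493.5 + 140·503.2 + 373·503.4 = 230503 + 216922.3 + 157802.6 + 146569.5 + 70448 + 187768.2 = 1010013.6.
Divide by N: 1010013.6 / 2013 = 501.7455... → 501.75.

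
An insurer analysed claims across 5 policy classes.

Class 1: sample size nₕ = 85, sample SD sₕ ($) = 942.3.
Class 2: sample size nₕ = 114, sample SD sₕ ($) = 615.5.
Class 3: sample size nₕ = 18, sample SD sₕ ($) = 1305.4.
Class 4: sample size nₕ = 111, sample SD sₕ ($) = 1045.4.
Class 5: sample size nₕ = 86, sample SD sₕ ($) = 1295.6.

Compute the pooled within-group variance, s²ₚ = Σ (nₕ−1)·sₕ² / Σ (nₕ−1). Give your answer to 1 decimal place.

1000631.2

Degrees of freedom: 84 + 113 + 17 + 110 + 85 = 409.
Σ(nₕ−1)sₕ² = 84·887929.29 + 113·378840.25 + 17·1704069.16 + 110·1092861.16 + 85·1678579.36 = 409258157.53.
s²ₚ = 409258157.53 / 409 = 1000631.192... → 1000631.2.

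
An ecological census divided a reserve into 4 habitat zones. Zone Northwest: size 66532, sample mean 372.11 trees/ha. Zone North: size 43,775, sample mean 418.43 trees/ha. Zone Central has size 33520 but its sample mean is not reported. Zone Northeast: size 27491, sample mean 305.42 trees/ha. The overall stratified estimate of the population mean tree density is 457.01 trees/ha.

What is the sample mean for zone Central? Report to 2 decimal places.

800.23

Σ Nₕx̄ₕ = N·μ, so 33520·x̄_Central = 171318·457.01 − (66532·372.11 + 43775·418.43 + 27491·305.42).
= 78294039.18 − 51470296.99 = 26823742.19.
x̄_Central = 26823742.19 / 33520 = 800.2310... → 800.23.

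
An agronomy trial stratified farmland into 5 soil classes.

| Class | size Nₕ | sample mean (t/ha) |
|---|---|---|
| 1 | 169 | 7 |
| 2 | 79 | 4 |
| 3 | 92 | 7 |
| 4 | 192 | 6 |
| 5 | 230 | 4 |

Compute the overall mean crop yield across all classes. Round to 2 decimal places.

x̄_st = (Σ Nₕx̄ₕ) / (Σ Nₕ) = (169·7 + 79·4 + 92·7 + 192·6 + 230·4) / 762
= 4215 / 762 = 5.5315... → 5.53.

5.53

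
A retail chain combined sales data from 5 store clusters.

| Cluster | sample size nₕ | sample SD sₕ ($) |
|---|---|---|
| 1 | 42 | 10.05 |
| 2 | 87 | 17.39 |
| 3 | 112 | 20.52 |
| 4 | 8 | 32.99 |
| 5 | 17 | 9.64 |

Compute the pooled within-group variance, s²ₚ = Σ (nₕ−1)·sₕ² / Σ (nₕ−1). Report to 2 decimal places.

329.47

1: (42−1)·10.05² = 41·101.0025 = 4141.1025
2: (87−1)·17.39² = 86·302.4121 = 26007.4406
3: (112−1)·20.52² = 111·421.0704 = 46738.8144
4: (8−1)·32.99² = 7·1088.3401 = 7618.3807
5: (17−1)·9.64² = 16·92.9296 = 1486.8736
Numerator = 85992.6118; denominator = Σ(nₕ−1) = 261.
s²ₚ = 85992.6118/261 = 329.4736... → 329.47.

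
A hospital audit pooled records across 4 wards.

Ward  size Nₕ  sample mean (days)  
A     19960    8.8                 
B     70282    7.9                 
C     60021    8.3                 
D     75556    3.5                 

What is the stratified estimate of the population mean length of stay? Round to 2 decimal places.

N = 225819; weights Wₕ = Nₕ/N = (0.0884, 0.3112, 0.2658, 0.3346).
x̄_st = Σ Wₕ·x̄ₕ = 0.0884·8.8 + 0.3112·7.9 + 0.2658·8.3 + 0.3346·3.5 ≈ 6.6137...
→ 6.61.

6.61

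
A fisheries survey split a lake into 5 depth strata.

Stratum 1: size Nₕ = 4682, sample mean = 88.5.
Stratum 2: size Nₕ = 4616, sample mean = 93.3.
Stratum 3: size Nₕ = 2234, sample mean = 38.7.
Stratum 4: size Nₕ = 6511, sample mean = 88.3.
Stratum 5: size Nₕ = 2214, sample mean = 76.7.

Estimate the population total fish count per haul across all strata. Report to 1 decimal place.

1676220.7

Estimate total by summing Nₕ·x̄ₕ over strata.
4682·88.5 + 4616·93.3 + 2234·38.7 + 6511·88.3 + 2214·76.7 = 414357 + 430672.8 + 86455.8 + 574921.3 + 169813.8 = 1676220.7.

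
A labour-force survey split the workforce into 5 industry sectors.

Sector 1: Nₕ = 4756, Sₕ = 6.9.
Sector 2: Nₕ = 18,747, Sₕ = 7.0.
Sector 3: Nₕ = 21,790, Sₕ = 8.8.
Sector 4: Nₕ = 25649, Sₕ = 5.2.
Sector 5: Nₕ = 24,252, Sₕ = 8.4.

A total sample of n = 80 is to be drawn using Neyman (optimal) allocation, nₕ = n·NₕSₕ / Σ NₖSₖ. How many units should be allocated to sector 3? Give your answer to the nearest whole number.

22

Σ NₕSₕ = 4756·6.9 + 18747·7.0 + 21790·8.8 + 25649·5.2 + 24252·8.4 = 692889.
Share for 3: 191752/692889 = 0.27674.
n_3 = 80 × 0.27674 = 22.139... → 22.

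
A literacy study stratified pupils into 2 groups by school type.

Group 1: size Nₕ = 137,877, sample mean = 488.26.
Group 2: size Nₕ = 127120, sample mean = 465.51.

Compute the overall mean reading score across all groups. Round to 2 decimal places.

477.35

N = 137877 + 127120 = 264997.
Overall mean = Σ (Nₕ/N)·x̄ₕ — weight by population share, not a simple average.
Σ Nₕx̄ₕ = 137877·488.26 + 127120·465.51 = 67319824.02 + 59175631.2 = 126495455.22.
Divide by N: 126495455.22 / 264997 = 477.3467... → 477.35.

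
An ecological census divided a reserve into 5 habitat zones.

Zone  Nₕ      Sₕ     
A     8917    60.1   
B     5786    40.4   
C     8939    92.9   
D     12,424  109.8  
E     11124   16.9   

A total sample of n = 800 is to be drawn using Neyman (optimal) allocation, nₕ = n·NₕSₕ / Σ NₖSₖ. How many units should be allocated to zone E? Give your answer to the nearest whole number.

48

Σ NₕSₕ = 8917·60.1 + 5786·40.4 + 8939·92.9 + 12424·109.8 + 11124·16.9 = 3152250.
Share for E: 187995.6/3152250 = 0.05964.
n_E = 800 × 0.05964 = 47.711... → 48.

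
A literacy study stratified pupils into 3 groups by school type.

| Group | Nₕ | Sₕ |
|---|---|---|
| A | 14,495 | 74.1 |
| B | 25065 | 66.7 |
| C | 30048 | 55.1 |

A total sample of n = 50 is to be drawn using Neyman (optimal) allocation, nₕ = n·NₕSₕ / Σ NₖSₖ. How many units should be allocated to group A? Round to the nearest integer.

Σ NₕSₕ = 14495·74.1 + 25065·66.7 + 30048·55.1 = 4401559.8.
Share for A: 1074079.5/4401559.8 = 0.24402.
n_A = 50 × 0.24402 = 12.201... → 12.

12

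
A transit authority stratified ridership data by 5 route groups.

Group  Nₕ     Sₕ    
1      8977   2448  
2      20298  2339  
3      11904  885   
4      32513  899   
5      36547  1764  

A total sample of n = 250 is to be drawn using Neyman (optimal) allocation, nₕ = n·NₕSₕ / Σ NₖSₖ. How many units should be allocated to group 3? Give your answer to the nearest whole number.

15

1: NₕSₕ = 8977·2448 = 21975696
2: NₕSₕ = 20298·2339 = 47477022
3: NₕSₕ = 11904·885 = 10535040
4: NₕSₕ = 32513·899 = 29229187
5: NₕSₕ = 36547·1764 = 64468908
Σ NₕSₕ = 173685853.
n_3 = 250·10535040/173685853 = 15.164... → 15.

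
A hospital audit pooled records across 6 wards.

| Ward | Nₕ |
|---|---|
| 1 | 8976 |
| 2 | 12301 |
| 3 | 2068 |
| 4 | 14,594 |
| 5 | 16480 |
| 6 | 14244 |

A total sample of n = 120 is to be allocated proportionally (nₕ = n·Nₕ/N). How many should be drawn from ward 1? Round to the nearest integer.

16

Share of ward 1 = 8976/68663 = 0.13073.
Allocate 120 × 0.13073 = 15.687... → 16.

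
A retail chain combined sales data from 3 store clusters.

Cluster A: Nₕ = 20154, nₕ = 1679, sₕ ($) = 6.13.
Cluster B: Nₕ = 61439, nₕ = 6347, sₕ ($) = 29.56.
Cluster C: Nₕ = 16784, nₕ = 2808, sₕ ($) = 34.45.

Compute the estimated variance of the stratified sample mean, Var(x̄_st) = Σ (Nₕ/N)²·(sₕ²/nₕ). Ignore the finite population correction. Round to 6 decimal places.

N = 98377; Wₕ = Nₕ/N.
cluster A: (20154/98377)²·6.13²/1679 = 0.000939303
cluster B: (61439/98377)²·29.56²/6347 = 0.053695945
cluster C: (16784/98377)²·34.45²/2808 = 0.012302267
Sum = 0.066937514 → 0.066938.

0.066938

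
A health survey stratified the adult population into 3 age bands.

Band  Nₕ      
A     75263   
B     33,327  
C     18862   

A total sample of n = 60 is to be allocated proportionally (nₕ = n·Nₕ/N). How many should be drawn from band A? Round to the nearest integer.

N = 75263 + 33327 + 18862 = 127452.
n_A = 60·75263/127452 = 35.431... → 35.

35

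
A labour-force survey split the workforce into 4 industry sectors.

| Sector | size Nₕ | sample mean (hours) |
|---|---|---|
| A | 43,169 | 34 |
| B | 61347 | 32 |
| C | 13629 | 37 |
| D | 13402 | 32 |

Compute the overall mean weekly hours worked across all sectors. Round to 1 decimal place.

33.2

N = 43169 + 61347 + 13629 + 13402 = 131547.
Weight each subgroup mean by Nₕ/N and sum.
Σ Nₕx̄ₕ = 43169·34 + 61347·32 + 13629·37 + 13402·32 = 1467746 + 1963104 + 504273 + 428864 = 4363987.
Divide by N: 4363987 / 131547 = 33.174... → 33.2.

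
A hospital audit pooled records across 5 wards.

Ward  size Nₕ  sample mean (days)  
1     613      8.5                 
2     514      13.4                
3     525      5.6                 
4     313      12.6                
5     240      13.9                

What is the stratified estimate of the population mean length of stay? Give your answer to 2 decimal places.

N = 2205; weights Wₕ = Nₕ/N = (0.2780, 0.2331, 0.2381, 0.1420, 0.1088).
x̄_st = Σ Wₕ·x̄ₕ = 0.2780·8.5 + 0.2331·13.4 + 0.2381·5.6 + 0.1420·12.6 + 0.1088·13.9 ≈ 10.1215...
→ 10.12.

10.12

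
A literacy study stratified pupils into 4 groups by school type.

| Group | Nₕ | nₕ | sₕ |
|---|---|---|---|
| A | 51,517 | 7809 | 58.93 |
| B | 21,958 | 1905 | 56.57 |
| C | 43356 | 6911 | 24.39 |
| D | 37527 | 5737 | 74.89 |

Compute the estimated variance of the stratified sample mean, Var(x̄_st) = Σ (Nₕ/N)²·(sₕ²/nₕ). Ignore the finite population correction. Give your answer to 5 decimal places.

N = 154358; Wₕ = Nₕ/N.
group A: (51517/154358)²·58.93²/7809 = 0.04953593
group B: (21958/154358)²·56.57²/1905 = 0.03399419
group C: (43356/154358)²·24.39²/6911 = 0.00679083
group D: (37527/154358)²·74.89²/5737 = 0.05778195
Sum = 0.14810290 → 0.14810.

0.14810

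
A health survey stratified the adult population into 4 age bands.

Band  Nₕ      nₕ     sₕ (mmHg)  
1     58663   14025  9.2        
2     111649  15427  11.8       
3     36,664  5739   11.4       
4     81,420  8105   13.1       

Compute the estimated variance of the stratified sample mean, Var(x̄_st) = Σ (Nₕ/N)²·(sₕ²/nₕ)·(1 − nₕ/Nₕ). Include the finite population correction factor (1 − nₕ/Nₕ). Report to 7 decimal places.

N = 288396; Wₕ = Nₕ/N.
band 1: (58663/288396)²·9.2²/14025·(1 − 14025/58663) = 0.0001900043
band 2: (111649/288396)²·11.8²/15427·(1 − 15427/111649) = 0.0011658248
band 3: (36664/288396)²·11.4²/5739·(1 − 5739/36664) = 0.0003087056
band 4: (81420/288396)²·13.1²/8105·(1 − 8105/81420) = 0.0015196202
Sum = 0.0031841548 → 0.0031842.

0.0031842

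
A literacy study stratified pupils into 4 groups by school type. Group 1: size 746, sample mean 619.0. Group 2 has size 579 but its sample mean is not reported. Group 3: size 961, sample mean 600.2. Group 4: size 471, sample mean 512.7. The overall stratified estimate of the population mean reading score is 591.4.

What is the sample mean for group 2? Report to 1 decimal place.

Σ Nₕx̄ₕ = N·μ, so 579·x̄_2 = 2757·591.4 − (746·619.0 + 961·600.2 + 471·512.7).
= 1630489.8 − 1280047.9 = 350441.9.
x̄_2 = 350441.9 / 579 = 605.254... → 605.3.

605.3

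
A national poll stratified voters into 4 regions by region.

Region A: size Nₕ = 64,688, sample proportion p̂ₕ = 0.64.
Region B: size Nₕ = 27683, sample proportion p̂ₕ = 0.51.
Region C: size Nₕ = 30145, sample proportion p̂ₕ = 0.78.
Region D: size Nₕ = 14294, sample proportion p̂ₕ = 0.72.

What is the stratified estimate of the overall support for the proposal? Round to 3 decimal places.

Wₕ = Nₕ/N with N = 136810: 0.4728, 0.2023, 0.2203, 0.1045.
p̂_st = 0.4728·0.64 + 0.2023·0.51 + 0.2203·0.78 + 0.1045·0.72 ≈ 0.65290... → 0.653.

0.653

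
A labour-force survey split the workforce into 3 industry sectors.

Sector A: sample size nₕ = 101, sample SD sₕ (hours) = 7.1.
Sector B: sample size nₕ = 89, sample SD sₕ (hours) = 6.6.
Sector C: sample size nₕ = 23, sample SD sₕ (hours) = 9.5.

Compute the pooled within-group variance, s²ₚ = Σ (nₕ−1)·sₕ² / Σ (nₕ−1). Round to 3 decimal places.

51.713

Degrees of freedom: 100 + 88 + 22 = 210.
Σ(nₕ−1)sₕ² = 100·50.41 + 88·43.56 + 22·90.25 = 10859.78.
s²ₚ = 10859.78 / 210 = 51.71324... → 51.713.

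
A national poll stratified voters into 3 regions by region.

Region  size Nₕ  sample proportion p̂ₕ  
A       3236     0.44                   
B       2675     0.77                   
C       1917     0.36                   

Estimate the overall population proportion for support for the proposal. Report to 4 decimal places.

0.5332

N = 3236 + 2675 + 1917 = 7828.
Overall proportion = Σ (Nₕ/N)·p̂ₕ.
Σ Nₕp̂ₕ = 1423.84 + 2059.75 + 690.12 = 4173.71.
4173.71 / 7828 = 0.533177... → 0.5332.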